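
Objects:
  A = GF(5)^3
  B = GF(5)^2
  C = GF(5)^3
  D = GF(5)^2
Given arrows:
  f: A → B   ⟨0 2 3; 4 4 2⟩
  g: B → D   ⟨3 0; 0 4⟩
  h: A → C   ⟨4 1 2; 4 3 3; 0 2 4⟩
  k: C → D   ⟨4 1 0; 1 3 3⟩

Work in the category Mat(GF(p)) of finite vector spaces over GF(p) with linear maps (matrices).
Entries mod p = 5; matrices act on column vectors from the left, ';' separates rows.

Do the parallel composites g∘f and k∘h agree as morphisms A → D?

Answer: DOES NOT COMMUTE

Derivation:
Path 1 = f;g:
  e0=[1,0,0] f→[0,4] g→[0,1]
  e1=[0,1,0] f→[2,4] g→[1,1]
  e2=[0,0,1] f→[3,2] g→[4,3]
  result₁ = ⟨0 1 4; 1 1 3⟩
Path 2 = h;k:
  e0=[1,0,0] h→[4,4,0] k→[0,1]
  e1=[0,1,0] h→[1,3,2] k→[2,1]
  e2=[0,0,1] h→[2,3,4] k→[1,3]
  result₂ = ⟨0 2 1; 1 1 3⟩
Equal? differ; not commutative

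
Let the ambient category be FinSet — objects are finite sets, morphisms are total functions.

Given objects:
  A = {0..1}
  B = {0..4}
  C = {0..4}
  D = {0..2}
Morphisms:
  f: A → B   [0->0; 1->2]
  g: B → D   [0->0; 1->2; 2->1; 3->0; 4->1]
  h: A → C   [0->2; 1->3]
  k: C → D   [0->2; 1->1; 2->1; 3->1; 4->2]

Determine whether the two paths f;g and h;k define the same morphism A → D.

Answer: DOES NOT COMMUTE

Work:
Path 1 = f;g:
  0 f→0 g→0
  1 f→2 g→1
  result₁ = [0->0; 1->1]
Path 2 = h;k:
  0 h→2 k→1
  1 h→3 k→1
  result₂ = [0->1; 1->1]
Equal? differ; not commutative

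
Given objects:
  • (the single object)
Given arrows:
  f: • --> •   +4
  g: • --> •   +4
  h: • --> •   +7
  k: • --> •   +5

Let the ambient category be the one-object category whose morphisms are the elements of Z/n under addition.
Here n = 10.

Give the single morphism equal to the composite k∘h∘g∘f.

Answer: +0

Work:
  0 +4≡4 +4≡8 +7≡5 +5≡0  (mod 10)
result: +0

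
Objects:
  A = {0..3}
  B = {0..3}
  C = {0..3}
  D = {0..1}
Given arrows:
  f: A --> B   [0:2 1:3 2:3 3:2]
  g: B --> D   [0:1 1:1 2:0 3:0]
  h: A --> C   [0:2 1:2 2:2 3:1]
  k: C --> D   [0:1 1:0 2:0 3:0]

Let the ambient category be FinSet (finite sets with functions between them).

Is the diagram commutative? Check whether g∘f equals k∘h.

Path 1 = f;g:
  0 f-->2 g-->0
  1 f-->3 g-->0
  2 f-->3 g-->0
  3 f-->2 g-->0
  composite₁ = [0:0 1:0 2:0 3:0]
Path 2 = h;k:
  0 h-->2 k-->0
  1 h-->2 k-->0
  2 h-->2 k-->0
  3 h-->1 k-->0
  composite₂ = [0:0 1:0 2:0 3:0]
Equal? YES — commutes

Answer: COMMUTES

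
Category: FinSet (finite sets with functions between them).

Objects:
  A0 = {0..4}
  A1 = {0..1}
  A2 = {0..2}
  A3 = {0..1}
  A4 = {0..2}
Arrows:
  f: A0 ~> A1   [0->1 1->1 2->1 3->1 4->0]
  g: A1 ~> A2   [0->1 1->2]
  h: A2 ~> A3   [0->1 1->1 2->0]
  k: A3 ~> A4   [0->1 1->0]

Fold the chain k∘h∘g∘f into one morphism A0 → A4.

Answer: [0->1 1->1 2->1 3->1 4->0]

Work:
  0 f~>1 g~>2 h~>0 k~>1
  1 f~>1 g~>2 h~>0 k~>1
  2 f~>1 g~>2 h~>0 k~>1
  3 f~>1 g~>2 h~>0 k~>1
  4 f~>0 g~>1 h~>1 k~>0
result: [0->1 1->1 2->1 3->1 4->0]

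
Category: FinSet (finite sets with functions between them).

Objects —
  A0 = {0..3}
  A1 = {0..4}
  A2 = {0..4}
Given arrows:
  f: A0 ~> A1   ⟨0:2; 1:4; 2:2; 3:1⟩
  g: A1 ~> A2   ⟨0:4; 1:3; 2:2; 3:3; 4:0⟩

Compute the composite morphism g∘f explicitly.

Answer: ⟨0:2; 1:0; 2:2; 3:3⟩

Work:
  0 f~>2 g~>2
  1 f~>4 g~>0
  2 f~>2 g~>2
  3 f~>1 g~>3
composite: ⟨0:2; 1:0; 2:2; 3:3⟩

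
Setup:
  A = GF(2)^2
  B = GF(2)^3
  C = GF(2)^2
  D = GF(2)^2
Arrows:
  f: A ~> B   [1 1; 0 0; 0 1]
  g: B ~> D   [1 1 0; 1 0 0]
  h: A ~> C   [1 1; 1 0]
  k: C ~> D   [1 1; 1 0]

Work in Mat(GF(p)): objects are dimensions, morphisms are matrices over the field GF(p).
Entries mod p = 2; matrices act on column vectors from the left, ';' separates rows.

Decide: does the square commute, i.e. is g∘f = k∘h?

Path 1 = f;g:
  e0=(1,0) f~>(1,0,0) g~>(1,1)
  e1=(0,1) f~>(1,0,1) g~>(1,1)
  ⟦path⟧₁ = [1 1; 1 1]
Path 2 = h;k:
  e0=(1,0) h~>(1,1) k~>(0,1)
  e1=(0,1) h~>(1,0) k~>(1,1)
  ⟦path⟧₂ = [0 1; 1 1]
Equal? differ; not commutative

Answer: DOES NOT COMMUTE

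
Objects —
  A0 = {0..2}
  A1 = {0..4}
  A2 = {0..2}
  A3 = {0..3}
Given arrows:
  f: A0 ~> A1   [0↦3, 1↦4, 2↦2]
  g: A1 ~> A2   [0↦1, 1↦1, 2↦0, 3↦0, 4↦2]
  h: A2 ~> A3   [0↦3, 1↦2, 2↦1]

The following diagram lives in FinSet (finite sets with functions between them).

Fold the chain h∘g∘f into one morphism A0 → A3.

Answer: [0↦3, 1↦1, 2↦3]

Derivation:
  0 f~>3 g~>0 h~>3
  1 f~>4 g~>2 h~>1
  2 f~>2 g~>0 h~>3
composite: [0↦3, 1↦1, 2↦3]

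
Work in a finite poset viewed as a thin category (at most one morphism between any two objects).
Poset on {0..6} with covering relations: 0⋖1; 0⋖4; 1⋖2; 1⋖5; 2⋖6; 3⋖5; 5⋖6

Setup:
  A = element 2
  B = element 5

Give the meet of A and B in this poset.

Answer: A∧B = 1

Trace:
{x : x<=A ∧ x<=B} = {0,1}  (A=2, B=5)
  0 <= 1
  1 <= 1
glb = 1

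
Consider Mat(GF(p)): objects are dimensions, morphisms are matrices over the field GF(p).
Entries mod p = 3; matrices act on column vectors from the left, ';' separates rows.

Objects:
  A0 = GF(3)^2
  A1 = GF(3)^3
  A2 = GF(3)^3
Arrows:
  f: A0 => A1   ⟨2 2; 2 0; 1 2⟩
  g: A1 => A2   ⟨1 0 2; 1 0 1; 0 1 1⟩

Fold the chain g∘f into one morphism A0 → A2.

  e0=[1,0] f=>[2,2,1] g=>[1,0,0]
  e1=[0,1] f=>[2,0,2] g=>[0,1,2]
⟦path⟧: ⟨1 0; 0 1; 0 2⟩

Answer: ⟨1 0; 0 1; 0 2⟩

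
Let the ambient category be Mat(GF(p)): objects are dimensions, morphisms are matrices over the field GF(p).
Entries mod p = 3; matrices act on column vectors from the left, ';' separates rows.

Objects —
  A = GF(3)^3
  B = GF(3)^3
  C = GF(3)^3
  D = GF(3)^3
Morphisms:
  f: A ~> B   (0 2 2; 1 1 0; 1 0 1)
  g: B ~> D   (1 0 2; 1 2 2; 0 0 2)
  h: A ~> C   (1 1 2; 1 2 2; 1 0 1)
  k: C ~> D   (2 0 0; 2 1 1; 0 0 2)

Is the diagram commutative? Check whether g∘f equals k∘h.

Answer: COMMUTES

Work:
Along f;g (path 1):
  e0=[1,0,0] f~>[0,1,1] g~>[2,1,2]
  e1=[0,1,0] f~>[2,1,0] g~>[2,1,0]
  e2=[0,0,1] f~>[2,0,1] g~>[1,1,2]
  ⟦path⟧₁ = (2 2 1; 1 1 1; 2 0 2)
Along h;k (path 2):
  e0=[1,0,0] h~>[1,1,1] k~>[2,1,2]
  e1=[0,1,0] h~>[1,2,0] k~>[2,1,0]
  e2=[0,0,1] h~>[2,2,1] k~>[1,1,2]
  ⟦path⟧₂ = (2 2 1; 1 1 1; 2 0 2)
Equal? same morphism ✓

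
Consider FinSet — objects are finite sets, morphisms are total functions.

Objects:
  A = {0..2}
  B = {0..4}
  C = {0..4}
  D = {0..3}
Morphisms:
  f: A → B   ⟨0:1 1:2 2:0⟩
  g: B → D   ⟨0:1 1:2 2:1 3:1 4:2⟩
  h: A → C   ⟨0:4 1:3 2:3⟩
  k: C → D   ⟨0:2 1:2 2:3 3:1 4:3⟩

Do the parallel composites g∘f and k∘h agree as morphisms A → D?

Answer: DOES NOT COMMUTE

Work:
Path 1 = f;g:
  0 f→1 g→2
  1 f→2 g→1
  2 f→0 g→1
  ⟦path⟧₁ = ⟨0:2 1:1 2:1⟩
Path 2 = h;k:
  0 h→4 k→3
  1 h→3 k→1
  2 h→3 k→1
  ⟦path⟧₂ = ⟨0:3 1:1 2:1⟩
Equal? NO — does not commute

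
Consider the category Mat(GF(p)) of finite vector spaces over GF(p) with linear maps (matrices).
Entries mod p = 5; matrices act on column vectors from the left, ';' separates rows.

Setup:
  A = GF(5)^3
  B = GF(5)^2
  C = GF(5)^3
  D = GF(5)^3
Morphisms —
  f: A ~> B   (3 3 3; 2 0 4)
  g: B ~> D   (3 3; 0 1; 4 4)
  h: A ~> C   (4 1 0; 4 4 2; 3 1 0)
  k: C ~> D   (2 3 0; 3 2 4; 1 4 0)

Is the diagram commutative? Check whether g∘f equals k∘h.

Answer: COMMUTES

Trace:
Along f;g (path 1):
  e0=(1,0,0) f~>(3,2) g~>(0,2,0)
  e1=(0,1,0) f~>(3,0) g~>(4,0,2)
  e2=(0,0,1) f~>(3,4) g~>(1,4,3)
  ⟦path⟧₁ = (0 4 1; 2 0 4; 0 2 3)
Along h;k (path 2):
  e0=(1,0,0) h~>(4,4,3) k~>(0,2,0)
  e1=(0,1,0) h~>(1,4,1) k~>(4,0,2)
  e2=(0,0,1) h~>(0,2,0) k~>(1,4,3)
  ⟦path⟧₂ = (0 4 1; 2 0 4; 0 2 3)
Equal? same morphism ✓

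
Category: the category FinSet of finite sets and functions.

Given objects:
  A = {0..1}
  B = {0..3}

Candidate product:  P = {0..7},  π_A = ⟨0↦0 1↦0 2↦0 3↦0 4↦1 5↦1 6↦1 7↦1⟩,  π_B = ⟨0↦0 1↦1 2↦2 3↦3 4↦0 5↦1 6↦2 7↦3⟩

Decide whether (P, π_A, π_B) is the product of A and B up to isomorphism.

Answer: VALID PRODUCT

Derivation:
|A|·|B| = 2·4 = 8;  |P| = 8
Check the pairing map k ↦ (π_A(k), π_B(k)):
  0 ↦ (0,0)
  1 ↦ (0,1)
  2 ↦ (0,2)
  3 ↦ (0,3)
  4 ↦ (1,0)
  5 ↦ (1,1)
  6 ↦ (1,2)
  7 ↦ (1,3)
distinct pairs in image: 8 / 8 needed
  → bijection onto A×B; projections well-typed.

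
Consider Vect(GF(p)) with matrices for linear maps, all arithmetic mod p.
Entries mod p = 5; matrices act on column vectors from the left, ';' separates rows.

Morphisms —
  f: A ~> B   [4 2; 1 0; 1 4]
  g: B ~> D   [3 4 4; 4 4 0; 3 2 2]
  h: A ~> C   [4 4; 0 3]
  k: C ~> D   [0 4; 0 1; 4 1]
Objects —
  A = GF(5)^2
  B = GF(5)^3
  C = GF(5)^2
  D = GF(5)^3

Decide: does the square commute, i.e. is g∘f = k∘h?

Answer: COMMUTES

Work:
1) trace f;g:
  e0=(1,0) f~>(4,1,1) g~>(0,0,1)
  e1=(0,1) f~>(2,0,4) g~>(2,3,4)
  result₁ = [0 2; 0 3; 1 4]
2) trace h;k:
  e0=(1,0) h~>(4,0) k~>(0,0,1)
  e1=(0,1) h~>(4,3) k~>(2,3,4)
  result₂ = [0 2; 0 3; 1 4]
Equal? YES — commutes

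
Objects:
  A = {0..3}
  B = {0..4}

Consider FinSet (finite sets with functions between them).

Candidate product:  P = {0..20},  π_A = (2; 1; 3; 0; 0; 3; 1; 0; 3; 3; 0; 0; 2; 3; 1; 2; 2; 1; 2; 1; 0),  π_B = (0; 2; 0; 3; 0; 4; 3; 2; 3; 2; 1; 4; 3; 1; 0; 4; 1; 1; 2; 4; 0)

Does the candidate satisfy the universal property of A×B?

|A|·|B| = 4·5 = 20;  |P| = 21
  → cardinalities differ; no bijection possible.

Answer: NOT A VALID PRODUCT — |P|=21 ≠ |A|·|B|=20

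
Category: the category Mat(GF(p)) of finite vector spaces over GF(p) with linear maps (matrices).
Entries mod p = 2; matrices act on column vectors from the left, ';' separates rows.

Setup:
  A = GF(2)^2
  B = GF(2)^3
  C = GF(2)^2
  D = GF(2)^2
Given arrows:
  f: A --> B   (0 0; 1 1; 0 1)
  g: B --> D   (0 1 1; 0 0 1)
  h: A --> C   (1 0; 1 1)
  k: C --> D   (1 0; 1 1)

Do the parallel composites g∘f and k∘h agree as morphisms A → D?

Answer: COMMUTES

Work:
1) trace f;g:
  e0=(1,0) f-->(0,1,0) g-->(1,0)
  e1=(0,1) f-->(0,1,1) g-->(0,1)
  result₁ = (1 0; 0 1)
2) trace h;k:
  e0=(1,0) h-->(1,1) k-->(1,0)
  e1=(0,1) h-->(0,1) k-->(0,1)
  result₂ = (1 0; 0 1)
Equal? equal; square commutes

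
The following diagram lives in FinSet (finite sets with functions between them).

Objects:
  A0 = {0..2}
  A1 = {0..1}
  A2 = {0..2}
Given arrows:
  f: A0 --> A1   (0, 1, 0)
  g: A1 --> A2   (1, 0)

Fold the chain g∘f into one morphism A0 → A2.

Answer: (1, 0, 1)

Trace:
  0 f-->0 g-->1
  1 f-->1 g-->0
  2 f-->0 g-->1
result: (1, 0, 1)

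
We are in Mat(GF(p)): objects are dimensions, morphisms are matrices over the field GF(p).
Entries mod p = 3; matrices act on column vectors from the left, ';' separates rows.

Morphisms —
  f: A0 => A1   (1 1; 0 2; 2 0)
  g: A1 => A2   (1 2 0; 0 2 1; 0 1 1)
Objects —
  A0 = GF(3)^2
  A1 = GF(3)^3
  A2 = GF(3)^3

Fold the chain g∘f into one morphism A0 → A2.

Answer: (1 2; 2 1; 2 2)

Work:
  e0=[1,0] f=>[1,0,2] g=>[1,2,2]
  e1=[0,1] f=>[1,2,0] g=>[2,1,2]
result: (1 2; 2 1; 2 2)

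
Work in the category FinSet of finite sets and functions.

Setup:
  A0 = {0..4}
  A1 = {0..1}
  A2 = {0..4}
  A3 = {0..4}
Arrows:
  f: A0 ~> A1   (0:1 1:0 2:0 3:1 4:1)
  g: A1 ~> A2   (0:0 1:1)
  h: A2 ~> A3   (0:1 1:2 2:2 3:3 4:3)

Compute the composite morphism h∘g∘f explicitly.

  0 f~>1 g~>1 h~>2
  1 f~>0 g~>0 h~>1
  2 f~>0 g~>0 h~>1
  3 f~>1 g~>1 h~>2
  4 f~>1 g~>1 h~>2
result: (0:2 1:1 2:1 3:2 4:2)

Answer: (0:2 1:1 2:1 3:2 4:2)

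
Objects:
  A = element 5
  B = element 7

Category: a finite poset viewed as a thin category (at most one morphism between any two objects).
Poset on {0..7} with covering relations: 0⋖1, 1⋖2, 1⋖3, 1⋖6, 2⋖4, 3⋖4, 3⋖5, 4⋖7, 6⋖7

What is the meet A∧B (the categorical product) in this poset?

Answer: A∧B = 3

Trace:
{x : x⊑A ∧ x⊑B} = {0,1,3}  (A=5, B=7)
  0 ⊑ 3
  1 ⊑ 3
  3 ⊑ 3
glb = 3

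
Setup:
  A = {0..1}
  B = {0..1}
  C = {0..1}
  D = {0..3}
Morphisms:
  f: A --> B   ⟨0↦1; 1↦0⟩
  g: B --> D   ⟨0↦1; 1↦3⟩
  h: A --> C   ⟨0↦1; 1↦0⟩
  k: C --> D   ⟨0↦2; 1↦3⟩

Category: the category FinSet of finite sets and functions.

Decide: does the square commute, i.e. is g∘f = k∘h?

Along f;g (path 1):
  0 f-->1 g-->3
  1 f-->0 g-->1
  ⟦path⟧₁ = ⟨0↦3; 1↦1⟩
Along h;k (path 2):
  0 h-->1 k-->3
  1 h-->0 k-->2
  ⟦path⟧₂ = ⟨0↦3; 1↦2⟩
Equal? differ; not commutative

Answer: DOES NOT COMMUTE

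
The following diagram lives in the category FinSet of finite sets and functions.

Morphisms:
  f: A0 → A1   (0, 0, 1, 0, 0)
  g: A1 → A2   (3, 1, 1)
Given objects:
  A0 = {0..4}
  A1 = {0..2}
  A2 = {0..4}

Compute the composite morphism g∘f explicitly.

  0 f→0 g→3
  1 f→0 g→3
  2 f→1 g→1
  3 f→0 g→3
  4 f→0 g→3
⟦path⟧: (3, 3, 1, 3, 3)

Answer: (3, 3, 1, 3, 3)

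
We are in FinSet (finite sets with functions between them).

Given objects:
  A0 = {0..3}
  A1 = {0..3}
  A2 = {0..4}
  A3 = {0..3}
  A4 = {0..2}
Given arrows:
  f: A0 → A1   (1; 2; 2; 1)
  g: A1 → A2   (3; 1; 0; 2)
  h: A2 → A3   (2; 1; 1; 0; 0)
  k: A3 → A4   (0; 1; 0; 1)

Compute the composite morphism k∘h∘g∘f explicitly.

  0 f→1 g→1 h→1 k→1
  1 f→2 g→0 h→2 k→0
  2 f→2 g→0 h→2 k→0
  3 f→1 g→1 h→1 k→1
composite: (1; 0; 0; 1)

Answer: (1; 0; 0; 1)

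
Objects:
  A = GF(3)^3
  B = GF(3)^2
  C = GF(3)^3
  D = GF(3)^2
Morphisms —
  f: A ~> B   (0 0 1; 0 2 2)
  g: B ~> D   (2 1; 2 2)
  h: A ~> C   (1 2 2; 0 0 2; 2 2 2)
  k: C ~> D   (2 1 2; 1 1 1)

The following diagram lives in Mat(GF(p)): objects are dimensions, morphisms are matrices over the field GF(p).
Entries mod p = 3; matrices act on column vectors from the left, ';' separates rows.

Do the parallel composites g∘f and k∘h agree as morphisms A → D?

Along f;g (path 1):
  e0=⟨1,0,0⟩ f~>⟨0,0⟩ g~>⟨0,0⟩
  e1=⟨0,1,0⟩ f~>⟨0,2⟩ g~>⟨2,1⟩
  e2=⟨0,0,1⟩ f~>⟨1,2⟩ g~>⟨1,0⟩
  result₁ = (0 2 1; 0 1 0)
Along h;k (path 2):
  e0=⟨1,0,0⟩ h~>⟨1,0,2⟩ k~>⟨0,0⟩
  e1=⟨0,1,0⟩ h~>⟨2,0,2⟩ k~>⟨2,1⟩
  e2=⟨0,0,1⟩ h~>⟨2,2,2⟩ k~>⟨1,0⟩
  result₂ = (0 2 1; 0 1 0)
Equal? same morphism ✓

Answer: COMMUTES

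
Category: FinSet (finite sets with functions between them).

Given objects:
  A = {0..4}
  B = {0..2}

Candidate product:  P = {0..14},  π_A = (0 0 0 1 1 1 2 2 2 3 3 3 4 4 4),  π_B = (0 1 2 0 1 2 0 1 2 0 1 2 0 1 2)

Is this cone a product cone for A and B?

Answer: VALID PRODUCT

Work:
|A|·|B| = 5·3 = 15;  |P| = 15
Check the pairing map k ↦ (π_A(k), π_B(k)):
  0 ↦ (0,0)
  1 ↦ (0,1)
  2 ↦ (0,2)
  3 ↦ (1,0)
  4 ↦ (1,1)
  5 ↦ (1,2)
  6 ↦ (2,0)
  7 ↦ (2,1)
  8 ↦ (2,2)
  9 ↦ (3,0)
  10 ↦ (3,1)
  11 ↦ (3,2)
  12 ↦ (4,0)
  13 ↦ (4,1)
  14 ↦ (4,2)
distinct pairs in image: 15 / 15 needed
  → bijection onto A×B; projections well-typed.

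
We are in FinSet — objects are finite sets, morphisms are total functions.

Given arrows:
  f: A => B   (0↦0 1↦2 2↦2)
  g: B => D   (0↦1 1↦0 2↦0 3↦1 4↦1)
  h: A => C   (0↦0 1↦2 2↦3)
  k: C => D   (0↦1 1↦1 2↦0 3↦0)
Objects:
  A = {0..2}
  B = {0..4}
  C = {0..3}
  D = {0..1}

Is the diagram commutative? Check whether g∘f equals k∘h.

Path 1 = f;g:
  0 f=>0 g=>1
  1 f=>2 g=>0
  2 f=>2 g=>0
  result₁ = (0↦1 1↦0 2↦0)
Path 2 = h;k:
  0 h=>0 k=>1
  1 h=>2 k=>0
  2 h=>3 k=>0
  result₂ = (0↦1 1↦0 2↦0)
Equal? YES — commutes

Answer: COMMUTES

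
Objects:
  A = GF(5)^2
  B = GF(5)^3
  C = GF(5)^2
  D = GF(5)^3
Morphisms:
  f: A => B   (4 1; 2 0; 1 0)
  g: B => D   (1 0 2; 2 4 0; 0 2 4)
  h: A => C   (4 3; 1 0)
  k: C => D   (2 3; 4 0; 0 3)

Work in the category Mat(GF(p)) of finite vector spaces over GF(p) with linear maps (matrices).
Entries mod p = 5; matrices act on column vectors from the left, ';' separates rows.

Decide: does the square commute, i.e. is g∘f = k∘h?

1) trace f;g:
  e0=(1,0) f=>(4,2,1) g=>(1,1,3)
  e1=(0,1) f=>(1,0,0) g=>(1,2,0)
  composite₁ = (1 1; 1 2; 3 0)
2) trace h;k:
  e0=(1,0) h=>(4,1) k=>(1,1,3)
  e1=(0,1) h=>(3,0) k=>(1,2,0)
  composite₂ = (1 1; 1 2; 3 0)
Equal? equal; square commutes

Answer: COMMUTES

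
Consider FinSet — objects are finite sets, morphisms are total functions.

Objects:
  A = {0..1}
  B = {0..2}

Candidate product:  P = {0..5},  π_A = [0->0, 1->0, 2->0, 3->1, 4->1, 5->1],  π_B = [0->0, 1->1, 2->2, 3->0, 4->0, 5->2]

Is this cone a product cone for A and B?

Answer: NOT A VALID PRODUCT — duplicate pair at indices 3,4

Derivation:
|A|·|B| = 2·3 = 6;  |P| = 6
Check the pairing map k ↦ (π_A(k), π_B(k)):
  0 -> (0,0)
  1 -> (0,1)
  2 -> (0,2)
  3 -> (1,0)
  4 -> (1,0)  ✗ repeats pair of k=3
  5 -> (1,2)
distinct pairs in image: 5 / 6 needed
  → (1,0) hit at k=3 and k=4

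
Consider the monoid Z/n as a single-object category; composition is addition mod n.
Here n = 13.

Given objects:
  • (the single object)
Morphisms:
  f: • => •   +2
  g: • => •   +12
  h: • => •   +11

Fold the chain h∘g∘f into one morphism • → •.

Answer: +12

Work:
  0 +2≡2 +12≡1 +11≡12  (mod 13)
composite: +12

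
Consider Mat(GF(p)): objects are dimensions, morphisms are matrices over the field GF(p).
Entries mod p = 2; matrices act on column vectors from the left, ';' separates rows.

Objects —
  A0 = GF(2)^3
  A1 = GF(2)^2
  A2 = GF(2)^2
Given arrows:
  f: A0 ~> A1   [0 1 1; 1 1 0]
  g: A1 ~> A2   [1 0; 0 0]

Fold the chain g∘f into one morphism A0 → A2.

Answer: [0 1 1; 0 0 0]

Trace:
  e0=⟨1,0,0⟩ f~>⟨0,1⟩ g~>⟨0,0⟩
  e1=⟨0,1,0⟩ f~>⟨1,1⟩ g~>⟨1,0⟩
  e2=⟨0,0,1⟩ f~>⟨1,0⟩ g~>⟨1,0⟩
result: [0 1 1; 0 0 0]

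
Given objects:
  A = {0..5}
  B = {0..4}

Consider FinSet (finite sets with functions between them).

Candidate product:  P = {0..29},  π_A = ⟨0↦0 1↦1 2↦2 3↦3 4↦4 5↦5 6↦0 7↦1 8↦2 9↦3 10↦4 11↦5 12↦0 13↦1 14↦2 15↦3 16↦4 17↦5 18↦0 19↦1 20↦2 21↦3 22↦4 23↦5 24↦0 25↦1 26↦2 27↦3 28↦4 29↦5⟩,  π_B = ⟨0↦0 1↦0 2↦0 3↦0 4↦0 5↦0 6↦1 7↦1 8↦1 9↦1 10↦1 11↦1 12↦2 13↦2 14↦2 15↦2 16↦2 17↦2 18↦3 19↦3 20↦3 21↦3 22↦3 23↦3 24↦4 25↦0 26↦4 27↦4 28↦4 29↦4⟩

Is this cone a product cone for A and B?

|A|·|B| = 6·5 = 30;  |P| = 30
Check the pairing map k ↦ (π_A(k), π_B(k)):
  0 ↦ (0,0)
  1 ↦ (1,0)
  2 ↦ (2,0)
  3 ↦ (3,0)
  4 ↦ (4,0)
  5 ↦ (5,0)
  6 ↦ (0,1)
  7 ↦ (1,1)
  8 ↦ (2,1)
  9 ↦ (3,1)
  10 ↦ (4,1)
  11 ↦ (5,1)
  12 ↦ (0,2)
  13 ↦ (1,2)
  14 ↦ (2,2)
  15 ↦ (3,2)
  16 ↦ (4,2)
  17 ↦ (5,2)
  18 ↦ (0,3)
  19 ↦ (1,3)
  20 ↦ (2,3)
  21 ↦ (3,3)
  22 ↦ (4,3)
  23 ↦ (5,3)
  24 ↦ (0,4)
  25 ↦ (1,0)  ✗ repeats pair of k=1
  26 ↦ (2,4)
  27 ↦ (3,4)
  28 ↦ (4,4)
  29 ↦ (5,4)
distinct pairs in image: 29 / 30 needed
  → (1,0) hit at k=1 and k=25

Answer: NOT A VALID PRODUCT — duplicate pair at indices 1,25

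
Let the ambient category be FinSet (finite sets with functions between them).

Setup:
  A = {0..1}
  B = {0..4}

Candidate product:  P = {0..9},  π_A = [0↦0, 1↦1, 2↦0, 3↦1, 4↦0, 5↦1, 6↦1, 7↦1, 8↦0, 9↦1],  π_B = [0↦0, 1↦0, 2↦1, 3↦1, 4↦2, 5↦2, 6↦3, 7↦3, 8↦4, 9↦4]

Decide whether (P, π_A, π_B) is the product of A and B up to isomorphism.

Answer: NOT A VALID PRODUCT — duplicate pair at indices 7,6

Work:
|A|·|B| = 2·5 = 10;  |P| = 10
Check the pairing map k ↦ (π_A(k), π_B(k)):
  0 ↦ (0,0)
  1 ↦ (1,0)
  2 ↦ (0,1)
  3 ↦ (1,1)
  4 ↦ (0,2)
  5 ↦ (1,2)
  6 ↦ (1,3)
  7 ↦ (1,3)  ✗ repeats pair of k=6
  8 ↦ (0,4)
  9 ↦ (1,4)
distinct pairs in image: 9 / 10 needed
  → (1,3) hit at k=6 and k=7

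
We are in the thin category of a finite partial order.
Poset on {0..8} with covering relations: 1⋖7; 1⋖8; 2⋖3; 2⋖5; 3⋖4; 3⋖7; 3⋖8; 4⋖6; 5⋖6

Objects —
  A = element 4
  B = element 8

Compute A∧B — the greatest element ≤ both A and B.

Answer: A∧B = 3

Trace:
{x : x⊑A ∧ x⊑B} = {2,3}  (A=4, B=8)
  2 ⊑ 3
  3 ⊑ 3
glb = 3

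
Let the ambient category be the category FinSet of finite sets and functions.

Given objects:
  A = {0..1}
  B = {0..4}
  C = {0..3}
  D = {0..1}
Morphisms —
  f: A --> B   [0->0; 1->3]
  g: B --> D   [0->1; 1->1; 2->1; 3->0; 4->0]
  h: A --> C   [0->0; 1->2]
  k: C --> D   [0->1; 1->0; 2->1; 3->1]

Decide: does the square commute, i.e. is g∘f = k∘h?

Answer: DOES NOT COMMUTE

Derivation:
Path 1 = f;g:
  0 f-->0 g-->1
  1 f-->3 g-->0
  ⟦path⟧₁ = [0->1; 1->0]
Path 2 = h;k:
  0 h-->0 k-->1
  1 h-->2 k-->1
  ⟦path⟧₂ = [0->1; 1->1]
Equal? NO — does not commute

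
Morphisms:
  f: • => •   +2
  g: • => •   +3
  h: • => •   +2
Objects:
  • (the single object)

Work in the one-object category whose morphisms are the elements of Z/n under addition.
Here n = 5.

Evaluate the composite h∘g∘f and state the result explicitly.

Answer: +2

Derivation:
  0 +2≡2 +3≡0 +2≡2  (mod 5)
result: +2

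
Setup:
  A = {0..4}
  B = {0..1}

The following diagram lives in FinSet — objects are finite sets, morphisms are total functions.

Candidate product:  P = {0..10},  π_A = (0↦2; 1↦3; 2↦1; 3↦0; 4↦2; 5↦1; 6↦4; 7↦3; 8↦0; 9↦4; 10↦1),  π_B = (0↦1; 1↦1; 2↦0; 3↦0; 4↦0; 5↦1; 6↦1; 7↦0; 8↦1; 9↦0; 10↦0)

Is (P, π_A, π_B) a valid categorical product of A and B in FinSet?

|A|·|B| = 5·2 = 10;  |P| = 11
  → cardinalities differ; no bijection possible.

Answer: NOT A VALID PRODUCT — |P|=11 ≠ |A|·|B|=10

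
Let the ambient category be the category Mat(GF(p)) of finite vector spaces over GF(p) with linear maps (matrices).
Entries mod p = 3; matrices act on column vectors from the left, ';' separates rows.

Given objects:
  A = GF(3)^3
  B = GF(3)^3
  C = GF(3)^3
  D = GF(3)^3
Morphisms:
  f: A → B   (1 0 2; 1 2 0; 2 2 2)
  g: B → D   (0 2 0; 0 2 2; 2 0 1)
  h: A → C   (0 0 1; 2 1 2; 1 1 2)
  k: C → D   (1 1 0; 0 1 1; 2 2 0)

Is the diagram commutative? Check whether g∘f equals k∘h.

Answer: COMMUTES

Trace:
Along f;g (path 1):
  e0=(1,0,0) f→(1,1,2) g→(2,0,1)
  e1=(0,1,0) f→(0,2,2) g→(1,2,2)
  e2=(0,0,1) f→(2,0,2) g→(0,1,0)
  result₁ = (2 1 0; 0 2 1; 1 2 0)
Along h;k (path 2):
  e0=(1,0,0) h→(0,2,1) k→(2,0,1)
  e1=(0,1,0) h→(0,1,1) k→(1,2,2)
  e2=(0,0,1) h→(1,2,2) k→(0,1,0)
  result₂ = (2 1 0; 0 2 1; 1 2 0)
Equal? same morphism ✓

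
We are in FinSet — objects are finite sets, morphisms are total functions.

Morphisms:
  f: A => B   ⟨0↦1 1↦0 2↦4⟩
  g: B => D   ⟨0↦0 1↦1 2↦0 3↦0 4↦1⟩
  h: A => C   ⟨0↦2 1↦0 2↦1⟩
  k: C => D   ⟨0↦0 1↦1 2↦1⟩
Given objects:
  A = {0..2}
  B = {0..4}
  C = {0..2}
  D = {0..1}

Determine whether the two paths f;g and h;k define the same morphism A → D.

Answer: COMMUTES

Work:
Along f;g (path 1):
  0 f=>1 g=>1
  1 f=>0 g=>0
  2 f=>4 g=>1
  composite₁ = ⟨0↦1 1↦0 2↦1⟩
Along h;k (path 2):
  0 h=>2 k=>1
  1 h=>0 k=>0
  2 h=>1 k=>1
  composite₂ = ⟨0↦1 1↦0 2↦1⟩
Equal? equal; square commutes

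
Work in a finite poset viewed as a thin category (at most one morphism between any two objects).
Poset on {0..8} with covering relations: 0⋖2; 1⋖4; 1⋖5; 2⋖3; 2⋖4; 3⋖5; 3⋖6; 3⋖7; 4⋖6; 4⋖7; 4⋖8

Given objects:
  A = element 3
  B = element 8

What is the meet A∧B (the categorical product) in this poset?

Answer: A∧B = 2

Work:
{x : x<=A ∧ x<=B} = {0,2}  (A=3, B=8)
  0 <= 2
  2 <= 2
glb = 2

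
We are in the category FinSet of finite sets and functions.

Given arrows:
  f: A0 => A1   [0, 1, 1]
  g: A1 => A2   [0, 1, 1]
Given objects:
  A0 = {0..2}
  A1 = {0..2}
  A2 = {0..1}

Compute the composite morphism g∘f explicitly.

Answer: [0, 1, 1]

Trace:
  0 f=>0 g=>0
  1 f=>1 g=>1
  2 f=>1 g=>1
⟦path⟧: [0, 1, 1]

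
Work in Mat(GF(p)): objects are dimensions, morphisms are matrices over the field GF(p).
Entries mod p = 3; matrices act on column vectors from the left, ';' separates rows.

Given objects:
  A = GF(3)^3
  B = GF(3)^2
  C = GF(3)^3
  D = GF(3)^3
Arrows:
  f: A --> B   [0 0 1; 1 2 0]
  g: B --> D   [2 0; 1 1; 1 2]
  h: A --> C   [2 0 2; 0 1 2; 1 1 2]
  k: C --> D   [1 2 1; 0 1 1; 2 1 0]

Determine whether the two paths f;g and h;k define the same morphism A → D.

Answer: DOES NOT COMMUTE

Derivation:
1) trace f;g:
  e0=(1,0,0) f-->(0,1) g-->(0,1,2)
  e1=(0,1,0) f-->(0,2) g-->(0,2,1)
  e2=(0,0,1) f-->(1,0) g-->(2,1,1)
  result₁ = [0 0 2; 1 2 1; 2 1 1]
2) trace h;k:
  e0=(1,0,0) h-->(2,0,1) k-->(0,1,1)
  e1=(0,1,0) h-->(0,1,1) k-->(0,2,1)
  e2=(0,0,1) h-->(2,2,2) k-->(2,1,0)
  result₂ = [0 0 2; 1 2 1; 1 1 0]
Equal? differ; not commutative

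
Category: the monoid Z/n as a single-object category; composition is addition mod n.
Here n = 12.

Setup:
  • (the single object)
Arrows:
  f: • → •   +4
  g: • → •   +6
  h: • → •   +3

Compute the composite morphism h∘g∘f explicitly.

  0 +4≡4 +6≡10 +3≡1  (mod 12)
composite: +1

Answer: +1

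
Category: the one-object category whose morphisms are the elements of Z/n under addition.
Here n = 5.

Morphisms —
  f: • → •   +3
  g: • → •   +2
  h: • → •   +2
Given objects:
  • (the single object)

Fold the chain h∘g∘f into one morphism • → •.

Answer: +2

Trace:
  0 +3≡3 +2≡0 +2≡2  (mod 5)
⟦path⟧: +2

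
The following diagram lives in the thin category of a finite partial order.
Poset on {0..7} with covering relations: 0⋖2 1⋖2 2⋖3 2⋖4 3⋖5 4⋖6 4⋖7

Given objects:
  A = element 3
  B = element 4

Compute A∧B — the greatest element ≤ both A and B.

{x : x<=A ∧ x<=B} = {0,1,2}  (A=3, B=4)
  0 <= 2
  1 <= 2
  2 <= 2
glb = 2

Answer: A∧B = 2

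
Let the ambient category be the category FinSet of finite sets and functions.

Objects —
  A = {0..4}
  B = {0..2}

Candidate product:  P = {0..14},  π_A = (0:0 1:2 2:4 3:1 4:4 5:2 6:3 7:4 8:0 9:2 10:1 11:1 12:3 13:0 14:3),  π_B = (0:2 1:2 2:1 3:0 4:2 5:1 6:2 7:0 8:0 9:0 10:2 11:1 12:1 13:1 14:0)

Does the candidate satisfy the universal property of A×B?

|A|·|B| = 5·3 = 15;  |P| = 15
Check the pairing map k ↦ (π_A(k), π_B(k)):
  0 : (0,2)
  1 : (2,2)
  2 : (4,1)
  3 : (1,0)
  4 : (4,2)
  5 : (2,1)
  6 : (3,2)
  7 : (4,0)
  8 : (0,0)
  9 : (2,0)
  10 : (1,2)
  11 : (1,1)
  12 : (3,1)
  13 : (0,1)
  14 : (3,0)
distinct pairs in image: 15 / 15 needed
  → bijection onto A×B; projections well-typed.

Answer: VALID PRODUCT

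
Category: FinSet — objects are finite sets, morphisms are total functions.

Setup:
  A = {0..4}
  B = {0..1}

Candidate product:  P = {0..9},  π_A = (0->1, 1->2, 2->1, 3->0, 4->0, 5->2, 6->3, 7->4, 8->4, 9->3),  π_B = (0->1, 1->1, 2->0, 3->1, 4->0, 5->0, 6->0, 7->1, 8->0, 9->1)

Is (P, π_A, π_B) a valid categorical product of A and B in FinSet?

Answer: VALID PRODUCT

Trace:
|A|·|B| = 5·2 = 10;  |P| = 10
Check the pairing map k ↦ (π_A(k), π_B(k)):
  0 -> (1,1)
  1 -> (2,1)
  2 -> (1,0)
  3 -> (0,1)
  4 -> (0,0)
  5 -> (2,0)
  6 -> (3,0)
  7 -> (4,1)
  8 -> (4,0)
  9 -> (3,1)
distinct pairs in image: 10 / 10 needed
  → bijection onto A×B; projections well-typed.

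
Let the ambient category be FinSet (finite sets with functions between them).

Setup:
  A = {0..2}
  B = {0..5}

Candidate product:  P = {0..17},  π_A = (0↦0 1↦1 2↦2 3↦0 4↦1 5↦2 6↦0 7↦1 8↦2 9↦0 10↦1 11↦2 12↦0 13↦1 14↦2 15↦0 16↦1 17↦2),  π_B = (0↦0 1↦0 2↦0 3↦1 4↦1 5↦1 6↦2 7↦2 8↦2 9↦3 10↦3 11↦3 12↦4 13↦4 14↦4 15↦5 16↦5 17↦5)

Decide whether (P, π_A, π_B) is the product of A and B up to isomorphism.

Answer: VALID PRODUCT

Derivation:
|A|·|B| = 3·6 = 18;  |P| = 18
Check the pairing map k ↦ (π_A(k), π_B(k)):
  0 ↦ (0,0)
  1 ↦ (1,0)
  2 ↦ (2,0)
  3 ↦ (0,1)
  4 ↦ (1,1)
  5 ↦ (2,1)
  6 ↦ (0,2)
  7 ↦ (1,2)
  8 ↦ (2,2)
  9 ↦ (0,3)
  10 ↦ (1,3)
  11 ↦ (2,3)
  12 ↦ (0,4)
  13 ↦ (1,4)
  14 ↦ (2,4)
  15 ↦ (0,5)
  16 ↦ (1,5)
  17 ↦ (2,5)
distinct pairs in image: 18 / 18 needed
  → bijection onto A×B; projections well-typed.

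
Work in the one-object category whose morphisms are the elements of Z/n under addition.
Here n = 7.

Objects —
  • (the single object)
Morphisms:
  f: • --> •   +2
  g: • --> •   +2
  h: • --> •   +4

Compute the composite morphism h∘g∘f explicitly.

Answer: +1

Derivation:
  0 +2≡2 +2≡4 +4≡1  (mod 7)
⟦path⟧: +1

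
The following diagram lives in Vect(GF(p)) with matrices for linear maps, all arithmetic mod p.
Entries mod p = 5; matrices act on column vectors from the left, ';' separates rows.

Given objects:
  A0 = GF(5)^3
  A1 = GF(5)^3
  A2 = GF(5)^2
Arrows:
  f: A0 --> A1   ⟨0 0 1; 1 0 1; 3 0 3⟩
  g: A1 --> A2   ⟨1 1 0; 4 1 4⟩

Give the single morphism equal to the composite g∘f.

Answer: ⟨1 0 2; 3 0 2⟩

Work:
  e0=⟨1,0,0⟩ f-->⟨0,1,3⟩ g-->⟨1,3⟩
  e1=⟨0,1,0⟩ f-->⟨0,0,0⟩ g-->⟨0,0⟩
  e2=⟨0,0,1⟩ f-->⟨1,1,3⟩ g-->⟨2,2⟩
⟦path⟧: ⟨1 0 2; 3 0 2⟩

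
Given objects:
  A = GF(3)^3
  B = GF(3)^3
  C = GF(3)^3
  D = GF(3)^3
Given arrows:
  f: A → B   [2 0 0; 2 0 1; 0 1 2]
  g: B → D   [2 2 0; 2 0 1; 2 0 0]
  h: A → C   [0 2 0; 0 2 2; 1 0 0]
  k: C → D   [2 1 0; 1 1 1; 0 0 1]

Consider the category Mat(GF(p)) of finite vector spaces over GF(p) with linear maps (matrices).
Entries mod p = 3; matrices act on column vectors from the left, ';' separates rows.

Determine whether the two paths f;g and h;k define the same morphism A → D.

Answer: DOES NOT COMMUTE

Derivation:
1) trace f;g:
  e0=(1,0,0) f→(2,2,0) g→(2,1,1)
  e1=(0,1,0) f→(0,0,1) g→(0,1,0)
  e2=(0,0,1) f→(0,1,2) g→(2,2,0)
  ⟦path⟧₁ = [2 0 2; 1 1 2; 1 0 0]
2) trace h;k:
  e0=(1,0,0) h→(0,0,1) k→(0,1,1)
  e1=(0,1,0) h→(2,2,0) k→(0,1,0)
  e2=(0,0,1) h→(0,2,0) k→(2,2,0)
  ⟦path⟧₂ = [0 0 2; 1 1 2; 1 0 0]
Equal? differ; not commutative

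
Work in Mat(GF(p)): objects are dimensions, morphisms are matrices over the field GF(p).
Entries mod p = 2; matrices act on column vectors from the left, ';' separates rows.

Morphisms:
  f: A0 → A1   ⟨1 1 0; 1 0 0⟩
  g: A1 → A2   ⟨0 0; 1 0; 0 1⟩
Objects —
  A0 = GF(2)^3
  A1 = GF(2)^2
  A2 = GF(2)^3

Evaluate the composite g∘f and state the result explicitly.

Answer: ⟨0 0 0; 1 1 0; 1 0 0⟩

Work:
  e0=[1,0,0] f→[1,1] g→[0,1,1]
  e1=[0,1,0] f→[1,0] g→[0,1,0]
  e2=[0,0,1] f→[0,0] g→[0,0,0]
result: ⟨0 0 0; 1 1 0; 1 0 0⟩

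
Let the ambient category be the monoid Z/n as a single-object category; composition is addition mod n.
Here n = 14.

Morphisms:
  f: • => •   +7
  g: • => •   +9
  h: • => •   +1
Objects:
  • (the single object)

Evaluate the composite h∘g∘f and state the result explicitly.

  0 +7≡7 +9≡2 +1≡3  (mod 14)
⟦path⟧: +3

Answer: +3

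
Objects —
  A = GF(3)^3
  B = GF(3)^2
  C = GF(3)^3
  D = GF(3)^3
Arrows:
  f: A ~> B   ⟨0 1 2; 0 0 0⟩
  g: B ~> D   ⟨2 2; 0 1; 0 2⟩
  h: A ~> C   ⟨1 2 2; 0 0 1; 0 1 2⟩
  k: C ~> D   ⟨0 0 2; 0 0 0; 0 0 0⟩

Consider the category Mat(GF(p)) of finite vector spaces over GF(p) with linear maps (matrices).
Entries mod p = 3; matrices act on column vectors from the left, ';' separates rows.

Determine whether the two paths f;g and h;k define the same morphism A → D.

Answer: COMMUTES

Derivation:
1) trace f;g:
  e0=⟨1,0,0⟩ f~>⟨0,0⟩ g~>⟨0,0,0⟩
  e1=⟨0,1,0⟩ f~>⟨1,0⟩ g~>⟨2,0,0⟩
  e2=⟨0,0,1⟩ f~>⟨2,0⟩ g~>⟨1,0,0⟩
  ⟦path⟧₁ = ⟨0 2 1; 0 0 0; 0 0 0⟩
2) trace h;k:
  e0=⟨1,0,0⟩ h~>⟨1,0,0⟩ k~>⟨0,0,0⟩
  e1=⟨0,1,0⟩ h~>⟨2,0,1⟩ k~>⟨2,0,0⟩
  e2=⟨0,0,1⟩ h~>⟨2,1,2⟩ k~>⟨1,0,0⟩
  ⟦path⟧₂ = ⟨0 2 1; 0 0 0; 0 0 0⟩
Equal? equal; square commutes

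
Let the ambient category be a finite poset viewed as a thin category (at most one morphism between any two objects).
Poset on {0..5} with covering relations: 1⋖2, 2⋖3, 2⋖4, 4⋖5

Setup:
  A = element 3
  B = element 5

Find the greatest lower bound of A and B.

Answer: A∧B = 2

Derivation:
Lower bounds of A=3 and B=5: {1,2}
  1 ⊑ 2
  2 ⊑ 2
glb = 2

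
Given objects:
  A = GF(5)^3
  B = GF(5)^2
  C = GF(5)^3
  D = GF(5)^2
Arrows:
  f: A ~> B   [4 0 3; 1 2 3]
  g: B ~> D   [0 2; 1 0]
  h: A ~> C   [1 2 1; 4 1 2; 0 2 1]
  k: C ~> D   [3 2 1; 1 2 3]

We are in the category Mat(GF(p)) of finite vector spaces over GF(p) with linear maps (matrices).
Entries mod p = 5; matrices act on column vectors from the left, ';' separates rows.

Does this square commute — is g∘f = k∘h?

Answer: DOES NOT COMMUTE

Trace:
Along f;g (path 1):
  e0=⟨1,0,0⟩ f~>⟨4,1⟩ g~>⟨2,4⟩
  e1=⟨0,1,0⟩ f~>⟨0,2⟩ g~>⟨4,0⟩
  e2=⟨0,0,1⟩ f~>⟨3,3⟩ g~>⟨1,3⟩
  ⟦path⟧₁ = [2 4 1; 4 0 3]
Along h;k (path 2):
  e0=⟨1,0,0⟩ h~>⟨1,4,0⟩ k~>⟨1,4⟩
  e1=⟨0,1,0⟩ h~>⟨2,1,2⟩ k~>⟨0,0⟩
  e2=⟨0,0,1⟩ h~>⟨1,2,1⟩ k~>⟨3,3⟩
  ⟦path⟧₂ = [1 0 3; 4 0 3]
Equal? differ; not commutative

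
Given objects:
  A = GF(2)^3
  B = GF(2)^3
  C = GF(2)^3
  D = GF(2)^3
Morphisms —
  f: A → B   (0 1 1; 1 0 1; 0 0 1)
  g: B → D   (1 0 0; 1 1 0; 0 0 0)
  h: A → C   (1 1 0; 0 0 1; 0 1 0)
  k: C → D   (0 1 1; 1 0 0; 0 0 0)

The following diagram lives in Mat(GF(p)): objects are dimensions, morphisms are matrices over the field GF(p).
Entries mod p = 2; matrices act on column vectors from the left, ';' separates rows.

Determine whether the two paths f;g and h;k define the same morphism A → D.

Along f;g (path 1):
  e0=[1,0,0] f→[0,1,0] g→[0,1,0]
  e1=[0,1,0] f→[1,0,0] g→[1,1,0]
  e2=[0,0,1] f→[1,1,1] g→[1,0,0]
  composite₁ = (0 1 1; 1 1 0; 0 0 0)
Along h;k (path 2):
  e0=[1,0,0] h→[1,0,0] k→[0,1,0]
  e1=[0,1,0] h→[1,0,1] k→[1,1,0]
  e2=[0,0,1] h→[0,1,0] k→[1,0,0]
  composite₂ = (0 1 1; 1 1 0; 0 0 0)
Equal? YES — commutes

Answer: COMMUTES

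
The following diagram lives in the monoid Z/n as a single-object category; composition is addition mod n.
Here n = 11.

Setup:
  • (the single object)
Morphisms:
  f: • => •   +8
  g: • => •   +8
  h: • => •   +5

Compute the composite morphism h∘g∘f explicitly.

  0 +8≡8 +8≡5 +5≡10  (mod 11)
⟦path⟧: +10

Answer: +10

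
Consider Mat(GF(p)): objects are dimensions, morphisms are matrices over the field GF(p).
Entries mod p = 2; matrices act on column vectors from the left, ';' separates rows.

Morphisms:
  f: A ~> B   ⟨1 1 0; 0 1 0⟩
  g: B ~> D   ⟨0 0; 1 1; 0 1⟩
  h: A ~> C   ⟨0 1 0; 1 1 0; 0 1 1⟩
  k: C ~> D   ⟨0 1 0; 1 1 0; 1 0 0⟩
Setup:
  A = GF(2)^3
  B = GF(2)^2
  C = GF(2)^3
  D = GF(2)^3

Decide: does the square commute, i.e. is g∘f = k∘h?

Along f;g (path 1):
  e0=⟨1,0,0⟩ f~>⟨1,0⟩ g~>⟨0,1,0⟩
  e1=⟨0,1,0⟩ f~>⟨1,1⟩ g~>⟨0,0,1⟩
  e2=⟨0,0,1⟩ f~>⟨0,0⟩ g~>⟨0,0,0⟩
  ⟦path⟧₁ = ⟨0 0 0; 1 0 0; 0 1 0⟩
Along h;k (path 2):
  e0=⟨1,0,0⟩ h~>⟨0,1,0⟩ k~>⟨1,1,0⟩
  e1=⟨0,1,0⟩ h~>⟨1,1,1⟩ k~>⟨1,0,1⟩
  e2=⟨0,0,1⟩ h~>⟨0,0,1⟩ k~>⟨0,0,0⟩
  ⟦path⟧₂ = ⟨1 1 0; 1 0 0; 0 1 0⟩
Equal? differ; not commutative

Answer: DOES NOT COMMUTE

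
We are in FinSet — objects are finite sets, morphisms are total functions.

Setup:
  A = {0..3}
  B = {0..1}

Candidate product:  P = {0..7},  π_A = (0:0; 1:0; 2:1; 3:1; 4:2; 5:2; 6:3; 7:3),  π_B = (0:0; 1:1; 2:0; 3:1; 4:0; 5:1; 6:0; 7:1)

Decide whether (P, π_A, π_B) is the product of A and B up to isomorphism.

Answer: VALID PRODUCT

Derivation:
|A|·|B| = 4·2 = 8;  |P| = 8
Check the pairing map k ↦ (π_A(k), π_B(k)):
  0 : (0,0)
  1 : (0,1)
  2 : (1,0)
  3 : (1,1)
  4 : (2,0)
  5 : (2,1)
  6 : (3,0)
  7 : (3,1)
distinct pairs in image: 8 / 8 needed
  → bijection onto A×B; projections well-typed.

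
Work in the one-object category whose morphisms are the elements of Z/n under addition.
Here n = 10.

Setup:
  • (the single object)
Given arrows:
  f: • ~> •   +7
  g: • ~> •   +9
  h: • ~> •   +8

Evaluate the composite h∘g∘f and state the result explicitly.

  0 +7≡7 +9≡6 +8≡4  (mod 10)
composite: +4

Answer: +4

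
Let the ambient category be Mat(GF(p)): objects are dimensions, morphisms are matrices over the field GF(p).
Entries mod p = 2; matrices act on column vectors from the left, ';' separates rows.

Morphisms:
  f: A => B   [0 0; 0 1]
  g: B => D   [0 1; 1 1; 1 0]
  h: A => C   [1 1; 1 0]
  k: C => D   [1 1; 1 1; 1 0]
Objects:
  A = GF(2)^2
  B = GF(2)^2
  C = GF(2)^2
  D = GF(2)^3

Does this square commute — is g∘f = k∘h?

1) trace f;g:
  e0=[1,0] f=>[0,0] g=>[0,0,0]
  e1=[0,1] f=>[0,1] g=>[1,1,0]
  composite₁ = [0 1; 0 1; 0 0]
2) trace h;k:
  e0=[1,0] h=>[1,1] k=>[0,0,1]
  e1=[0,1] h=>[1,0] k=>[1,1,1]
  composite₂ = [0 1; 0 1; 1 1]
Equal? distinct morphisms ✗

Answer: DOES NOT COMMUTE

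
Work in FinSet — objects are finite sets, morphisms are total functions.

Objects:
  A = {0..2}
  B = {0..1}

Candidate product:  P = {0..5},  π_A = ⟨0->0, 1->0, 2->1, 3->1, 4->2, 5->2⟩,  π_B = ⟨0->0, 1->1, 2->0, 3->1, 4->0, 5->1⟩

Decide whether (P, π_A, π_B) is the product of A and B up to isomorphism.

|A|·|B| = 3·2 = 6;  |P| = 6
Check the pairing map k ↦ (π_A(k), π_B(k)):
  0 -> (0,0)
  1 -> (0,1)
  2 -> (1,0)
  3 -> (1,1)
  4 -> (2,0)
  5 -> (2,1)
distinct pairs in image: 6 / 6 needed
  → bijection onto A×B; projections well-typed.

Answer: VALID PRODUCT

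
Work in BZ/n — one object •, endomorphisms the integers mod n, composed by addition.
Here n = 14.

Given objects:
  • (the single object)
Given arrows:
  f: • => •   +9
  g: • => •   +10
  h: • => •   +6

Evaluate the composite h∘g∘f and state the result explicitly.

Answer: +11

Work:
  0 +9≡9 +10≡5 +6≡11  (mod 14)
result: +11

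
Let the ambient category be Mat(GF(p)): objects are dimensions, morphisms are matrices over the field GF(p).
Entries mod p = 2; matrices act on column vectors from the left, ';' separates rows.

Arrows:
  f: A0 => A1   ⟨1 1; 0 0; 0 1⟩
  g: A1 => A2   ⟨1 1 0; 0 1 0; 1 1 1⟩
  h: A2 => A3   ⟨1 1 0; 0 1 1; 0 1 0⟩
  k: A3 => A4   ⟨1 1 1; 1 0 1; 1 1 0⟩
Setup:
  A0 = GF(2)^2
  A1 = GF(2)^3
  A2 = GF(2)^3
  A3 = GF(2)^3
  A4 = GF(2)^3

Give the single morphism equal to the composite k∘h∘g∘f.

  e0=⟨1,0⟩ f=>⟨1,0,0⟩ g=>⟨1,0,1⟩ h=>⟨1,1,0⟩ k=>⟨0,1,0⟩
  e1=⟨0,1⟩ f=>⟨1,0,1⟩ g=>⟨1,0,0⟩ h=>⟨1,0,0⟩ k=>⟨1,1,1⟩
result: ⟨0 1; 1 1; 0 1⟩

Answer: ⟨0 1; 1 1; 0 1⟩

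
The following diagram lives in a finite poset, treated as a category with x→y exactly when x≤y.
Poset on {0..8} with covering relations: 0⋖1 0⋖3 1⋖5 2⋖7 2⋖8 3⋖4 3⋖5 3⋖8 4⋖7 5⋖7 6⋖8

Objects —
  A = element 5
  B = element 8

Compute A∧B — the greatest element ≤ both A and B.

Lower bounds of A=5 and B=8: {0,3}
  0 <= 3
  3 <= 3
glb = 3

Answer: A∧B = 3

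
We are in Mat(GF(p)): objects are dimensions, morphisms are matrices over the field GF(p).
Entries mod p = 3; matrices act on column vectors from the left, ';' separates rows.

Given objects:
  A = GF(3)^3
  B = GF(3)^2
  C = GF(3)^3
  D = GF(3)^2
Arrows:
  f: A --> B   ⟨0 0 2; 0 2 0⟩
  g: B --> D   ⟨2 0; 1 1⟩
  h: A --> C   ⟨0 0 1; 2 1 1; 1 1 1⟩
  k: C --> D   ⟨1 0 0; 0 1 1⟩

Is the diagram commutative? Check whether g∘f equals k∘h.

Answer: COMMUTES

Trace:
1) trace f;g:
  e0=(1,0,0) f-->(0,0) g-->(0,0)
  e1=(0,1,0) f-->(0,2) g-->(0,2)
  e2=(0,0,1) f-->(2,0) g-->(1,2)
  result₁ = ⟨0 0 1; 0 2 2⟩
2) trace h;k:
  e0=(1,0,0) h-->(0,2,1) k-->(0,0)
  e1=(0,1,0) h-->(0,1,1) k-->(0,2)
  e2=(0,0,1) h-->(1,1,1) k-->(1,2)
  result₂ = ⟨0 0 1; 0 2 2⟩
Equal? same morphism ✓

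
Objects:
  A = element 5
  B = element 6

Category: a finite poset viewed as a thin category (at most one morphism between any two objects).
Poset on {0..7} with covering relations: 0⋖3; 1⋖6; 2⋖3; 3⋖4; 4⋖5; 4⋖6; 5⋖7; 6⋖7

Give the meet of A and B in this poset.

Lower bounds of A=5 and B=6: {0,2,3,4}
  0 ≤ 4
  2 ≤ 4
  3 ≤ 4
  4 ≤ 4
glb = 4

Answer: A∧B = 4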